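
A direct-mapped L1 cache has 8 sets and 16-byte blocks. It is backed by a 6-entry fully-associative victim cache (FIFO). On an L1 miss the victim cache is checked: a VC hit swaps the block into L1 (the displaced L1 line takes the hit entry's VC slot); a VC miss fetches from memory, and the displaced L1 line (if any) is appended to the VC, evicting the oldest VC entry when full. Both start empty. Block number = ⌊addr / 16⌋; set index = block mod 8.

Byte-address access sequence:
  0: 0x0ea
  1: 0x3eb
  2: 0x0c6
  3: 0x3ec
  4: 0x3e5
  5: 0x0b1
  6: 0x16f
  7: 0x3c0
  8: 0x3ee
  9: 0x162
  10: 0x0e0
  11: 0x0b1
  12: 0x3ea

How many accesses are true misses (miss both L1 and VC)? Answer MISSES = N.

  [0] addr=0xea blk=14 s=6: MISS | VC []
  [1] addr=0x3eb blk=62 s=6: MISS | VC [14]
  [2] addr=0xc6 blk=12 s=4: MISS | VC [14]
  [3] addr=0x3ec blk=62 s=6: L1-HIT | VC [14]
  [4] addr=0x3e5 blk=62 s=6: L1-HIT | VC [14]
  [5] addr=0xb1 blk=11 s=3: MISS | VC [14]
  [6] addr=0x16f blk=22 s=6: MISS | VC [14, 62]
  [7] addr=0x3c0 blk=60 s=4: MISS | VC [14, 62, 12]
  [8] addr=0x3ee blk=62 s=6: VC-HIT | VC [14, 22, 12]
  [9] addr=0x162 blk=22 s=6: VC-HIT | VC [14, 62, 12]
  [10] addr=0xe0 blk=14 s=6: VC-HIT | VC [22, 62, 12]
  [11] addr=0xb1 blk=11 s=3: L1-HIT | VC [22, 62, 12]
  [12] addr=0x3ea blk=62 s=6: VC-HIT | VC [22, 14, 12]

MISSES = 6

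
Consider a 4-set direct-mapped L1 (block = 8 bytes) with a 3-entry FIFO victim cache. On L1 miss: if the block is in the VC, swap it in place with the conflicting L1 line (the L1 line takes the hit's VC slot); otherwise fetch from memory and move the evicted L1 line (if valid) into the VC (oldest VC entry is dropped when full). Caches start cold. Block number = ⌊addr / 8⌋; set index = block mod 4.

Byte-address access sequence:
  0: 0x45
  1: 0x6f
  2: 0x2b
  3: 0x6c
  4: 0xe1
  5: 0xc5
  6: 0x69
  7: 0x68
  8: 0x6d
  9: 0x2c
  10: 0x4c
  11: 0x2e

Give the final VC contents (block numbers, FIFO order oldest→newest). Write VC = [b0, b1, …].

VC = [8, 28, 9]

  [0] addr=0x45 blk=8 s=0: MISS | VC []
  [1] addr=0x6f blk=13 s=1: MISS | VC []
  [2] addr=0x2b blk=5 s=1: MISS | VC [13]
  [3] addr=0x6c blk=13 s=1: VC-HIT | VC [5]
  [4] addr=0xe1 blk=28 s=0: MISS | VC [5, 8]
  [5] addr=0xc5 blk=24 s=0: MISS | VC [5, 8, 28]
  [6] addr=0x69 blk=13 s=1: L1-HIT | VC [5, 8, 28]
  [7] addr=0x68 blk=13 s=1: L1-HIT | VC [5, 8, 28]
  [8] addr=0x6d blk=13 s=1: L1-HIT | VC [5, 8, 28]
  [9] addr=0x2c blk=5 s=1: VC-HIT | VC [13, 8, 28]
  [10] addr=0x4c blk=9 s=1: MISS | VC [8, 28, 5]
  [11] addr=0x2e blk=5 s=1: VC-HIT | VC [8, 28, 9]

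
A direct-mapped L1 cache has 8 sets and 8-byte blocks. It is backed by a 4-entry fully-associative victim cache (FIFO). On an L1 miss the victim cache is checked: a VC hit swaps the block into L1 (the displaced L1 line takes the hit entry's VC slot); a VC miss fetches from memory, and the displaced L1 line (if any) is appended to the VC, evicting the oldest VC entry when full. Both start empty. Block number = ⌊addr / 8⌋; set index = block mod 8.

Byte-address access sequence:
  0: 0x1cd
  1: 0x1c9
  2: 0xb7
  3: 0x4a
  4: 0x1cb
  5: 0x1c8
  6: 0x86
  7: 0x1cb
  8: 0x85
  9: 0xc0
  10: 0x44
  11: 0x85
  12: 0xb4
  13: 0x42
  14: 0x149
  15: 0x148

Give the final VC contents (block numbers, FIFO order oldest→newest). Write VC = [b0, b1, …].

VC = [9, 16, 24, 57]

#0 0x1cd→b57/s1 MISS; vc=[]
#1 0x1c9→b57/s1 L1-HIT; vc=[]
#2 0xb7→b22/s6 MISS; vc=[]
#3 0x4a→b9/s1 MISS; vc=[57]
#4 0x1cb→b57/s1 VC-HIT; vc=[9]
#5 0x1c8→b57/s1 L1-HIT; vc=[9]
#6 0x86→b16/s0 MISS; vc=[9]
#7 0x1cb→b57/s1 L1-HIT; vc=[9]
#8 0x85→b16/s0 L1-HIT; vc=[9]
#9 0xc0→b24/s0 MISS; vc=[9,16]
#10 0x44→b8/s0 MISS; vc=[9,16,24]
#11 0x85→b16/s0 VC-HIT; vc=[9,8,24]
#12 0xb4→b22/s6 L1-HIT; vc=[9,8,24]
#13 0x42→b8/s0 VC-HIT; vc=[9,16,24]
#14 0x149→b41/s1 MISS; vc=[9,16,24,57]
#15 0x148→b41/s1 L1-HIT; vc=[9,16,24,57]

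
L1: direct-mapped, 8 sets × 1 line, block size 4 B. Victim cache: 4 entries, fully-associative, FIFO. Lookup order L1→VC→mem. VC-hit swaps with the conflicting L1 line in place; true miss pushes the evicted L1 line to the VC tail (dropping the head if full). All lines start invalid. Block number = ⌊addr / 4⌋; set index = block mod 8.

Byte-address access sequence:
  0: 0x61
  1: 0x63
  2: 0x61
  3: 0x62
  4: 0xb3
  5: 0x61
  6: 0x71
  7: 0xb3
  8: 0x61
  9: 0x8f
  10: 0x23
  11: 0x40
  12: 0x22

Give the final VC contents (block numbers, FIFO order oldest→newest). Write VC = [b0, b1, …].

#0 0x61→b24/s0 MISS; vc=[]
#1 0x63→b24/s0 L1-HIT; vc=[]
#2 0x61→b24/s0 L1-HIT; vc=[]
#3 0x62→b24/s0 L1-HIT; vc=[]
#4 0xb3→b44/s4 MISS; vc=[]
#5 0x61→b24/s0 L1-HIT; vc=[]
#6 0x71→b28/s4 MISS; vc=[44]
#7 0xb3→b44/s4 VC-HIT; vc=[28]
#8 0x61→b24/s0 L1-HIT; vc=[28]
#9 0x8f→b35/s3 MISS; vc=[28]
#10 0x23→b8/s0 MISS; vc=[28,24]
#11 0x40→b16/s0 MISS; vc=[28,24,8]
#12 0x22→b8/s0 VC-HIT; vc=[28,24,16]

VC = [28, 24, 16]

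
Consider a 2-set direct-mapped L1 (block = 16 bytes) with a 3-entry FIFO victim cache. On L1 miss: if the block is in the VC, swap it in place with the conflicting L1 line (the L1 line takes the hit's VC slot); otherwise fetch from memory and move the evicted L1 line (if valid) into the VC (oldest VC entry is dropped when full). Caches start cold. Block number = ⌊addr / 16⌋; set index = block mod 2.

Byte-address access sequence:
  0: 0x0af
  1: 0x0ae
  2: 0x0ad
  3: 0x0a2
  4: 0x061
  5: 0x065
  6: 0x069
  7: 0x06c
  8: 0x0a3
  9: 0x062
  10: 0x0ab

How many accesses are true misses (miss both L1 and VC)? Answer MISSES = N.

  [0] addr=0xaf blk=10 s=0: MISS | VC []
  [1] addr=0xae blk=10 s=0: L1-HIT | VC []
  [2] addr=0xad blk=10 s=0: L1-HIT | VC []
  [3] addr=0xa2 blk=10 s=0: L1-HIT | VC []
  [4] addr=0x61 blk=6 s=0: MISS | VC [10]
  [5] addr=0x65 blk=6 s=0: L1-HIT | VC [10]
  [6] addr=0x69 blk=6 s=0: L1-HIT | VC [10]
  [7] addr=0x6c blk=6 s=0: L1-HIT | VC [10]
  [8] addr=0xa3 blk=10 s=0: VC-HIT | VC [6]
  [9] addr=0x62 blk=6 s=0: VC-HIT | VC [10]
  [10] addr=0xab blk=10 s=0: VC-HIT | VC [6]

MISSES = 2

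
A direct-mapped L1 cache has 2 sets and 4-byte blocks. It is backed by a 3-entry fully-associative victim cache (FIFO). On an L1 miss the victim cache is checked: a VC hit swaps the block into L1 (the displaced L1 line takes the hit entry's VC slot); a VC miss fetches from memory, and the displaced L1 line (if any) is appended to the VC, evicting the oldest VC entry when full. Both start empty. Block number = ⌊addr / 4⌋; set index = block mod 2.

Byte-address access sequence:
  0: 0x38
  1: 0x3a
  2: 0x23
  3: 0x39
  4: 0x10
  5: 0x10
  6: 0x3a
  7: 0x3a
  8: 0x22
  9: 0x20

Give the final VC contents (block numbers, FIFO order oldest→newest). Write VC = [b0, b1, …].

  [0] addr=0x38 blk=14 s=0: MISS | VC []
  [1] addr=0x3a blk=14 s=0: L1-HIT | VC []
  [2] addr=0x23 blk=8 s=0: MISS | VC [14]
  [3] addr=0x39 blk=14 s=0: VC-HIT | VC [8]
  [4] addr=0x10 blk=4 s=0: MISS | VC [8, 14]
  [5] addr=0x10 blk=4 s=0: L1-HIT | VC [8, 14]
  [6] addr=0x3a blk=14 s=0: VC-HIT | VC [8, 4]
  [7] addr=0x3a blk=14 s=0: L1-HIT | VC [8, 4]
  [8] addr=0x22 blk=8 s=0: VC-HIT | VC [14, 4]
  [9] addr=0x20 blk=8 s=0: L1-HIT | VC [14, 4]

VC = [14, 4]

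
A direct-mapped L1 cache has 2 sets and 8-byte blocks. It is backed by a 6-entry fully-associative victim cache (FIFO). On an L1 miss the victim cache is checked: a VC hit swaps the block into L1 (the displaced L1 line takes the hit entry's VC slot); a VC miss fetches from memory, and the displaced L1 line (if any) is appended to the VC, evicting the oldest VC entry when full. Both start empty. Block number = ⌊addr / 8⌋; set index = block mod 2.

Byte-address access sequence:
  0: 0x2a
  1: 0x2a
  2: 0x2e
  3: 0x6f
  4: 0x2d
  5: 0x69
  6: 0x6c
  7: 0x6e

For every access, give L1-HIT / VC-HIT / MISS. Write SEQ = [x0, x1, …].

SEQ = [MISS, L1-HIT, L1-HIT, MISS, VC-HIT, VC-HIT, L1-HIT, L1-HIT]

#0 0x2a→b5/s1 MISS; vc=[]
#1 0x2a→b5/s1 L1-HIT; vc=[]
#2 0x2e→b5/s1 L1-HIT; vc=[]
#3 0x6f→b13/s1 MISS; vc=[5]
#4 0x2d→b5/s1 VC-HIT; vc=[13]
#5 0x69→b13/s1 VC-HIT; vc=[5]
#6 0x6c→b13/s1 L1-HIT; vc=[5]
#7 0x6e→b13/s1 L1-HIT; vc=[5]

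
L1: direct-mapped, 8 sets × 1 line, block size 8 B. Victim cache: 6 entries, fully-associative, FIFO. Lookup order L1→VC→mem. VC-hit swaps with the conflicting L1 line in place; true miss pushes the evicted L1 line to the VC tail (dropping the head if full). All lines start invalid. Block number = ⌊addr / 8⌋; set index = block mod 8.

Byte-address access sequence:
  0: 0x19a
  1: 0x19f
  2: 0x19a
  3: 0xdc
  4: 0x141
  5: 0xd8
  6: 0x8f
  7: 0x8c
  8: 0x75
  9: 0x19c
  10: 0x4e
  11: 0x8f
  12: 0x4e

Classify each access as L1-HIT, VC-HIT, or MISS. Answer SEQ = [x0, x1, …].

SEQ = [MISS, L1-HIT, L1-HIT, MISS, MISS, L1-HIT, MISS, L1-HIT, MISS, VC-HIT, MISS, VC-HIT, VC-HIT]

  [0] addr=0x19a blk=51 s=3: MISS | VC []
  [1] addr=0x19f blk=51 s=3: L1-HIT | VC []
  [2] addr=0x19a blk=51 s=3: L1-HIT | VC []
  [3] addr=0xdc blk=27 s=3: MISS | VC [51]
  [4] addr=0x141 blk=40 s=0: MISS | VC [51]
  [5] addr=0xd8 blk=27 s=3: L1-HIT | VC [51]
  [6] addr=0x8f blk=17 s=1: MISS | VC [51]
  [7] addr=0x8c blk=17 s=1: L1-HIT | VC [51]
  [8] addr=0x75 blk=14 s=6: MISS | VC [51]
  [9] addr=0x19c blk=51 s=3: VC-HIT | VC [27]
  [10] addr=0x4e blk=9 s=1: MISS | VC [27, 17]
  [11] addr=0x8f blk=17 s=1: VC-HIT | VC [27, 9]
  [12] addr=0x4e blk=9 s=1: VC-HIT | VC [27, 17]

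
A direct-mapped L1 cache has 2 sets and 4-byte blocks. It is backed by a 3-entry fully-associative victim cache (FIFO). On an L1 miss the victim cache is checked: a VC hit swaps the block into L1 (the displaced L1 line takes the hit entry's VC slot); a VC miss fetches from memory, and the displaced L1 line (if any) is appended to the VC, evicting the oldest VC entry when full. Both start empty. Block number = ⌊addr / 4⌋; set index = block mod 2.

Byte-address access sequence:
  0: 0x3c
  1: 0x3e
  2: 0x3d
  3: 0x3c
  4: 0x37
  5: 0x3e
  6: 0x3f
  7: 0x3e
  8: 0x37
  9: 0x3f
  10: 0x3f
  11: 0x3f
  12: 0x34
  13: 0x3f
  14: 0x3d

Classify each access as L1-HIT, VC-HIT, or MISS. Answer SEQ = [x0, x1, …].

SEQ = [MISS, L1-HIT, L1-HIT, L1-HIT, MISS, VC-HIT, L1-HIT, L1-HIT, VC-HIT, VC-HIT, L1-HIT, L1-HIT, VC-HIT, VC-HIT, L1-HIT]

#0 0x3c→b15/s1 MISS; vc=[]
#1 0x3e→b15/s1 L1-HIT; vc=[]
#2 0x3d→b15/s1 L1-HIT; vc=[]
#3 0x3c→b15/s1 L1-HIT; vc=[]
#4 0x37→b13/s1 MISS; vc=[15]
#5 0x3e→b15/s1 VC-HIT; vc=[13]
#6 0x3f→b15/s1 L1-HIT; vc=[13]
#7 0x3e→b15/s1 L1-HIT; vc=[13]
#8 0x37→b13/s1 VC-HIT; vc=[15]
#9 0x3f→b15/s1 VC-HIT; vc=[13]
#10 0x3f→b15/s1 L1-HIT; vc=[13]
#11 0x3f→b15/s1 L1-HIT; vc=[13]
#12 0x34→b13/s1 VC-HIT; vc=[15]
#13 0x3f→b15/s1 VC-HIT; vc=[13]
#14 0x3d→b15/s1 L1-HIT; vc=[13]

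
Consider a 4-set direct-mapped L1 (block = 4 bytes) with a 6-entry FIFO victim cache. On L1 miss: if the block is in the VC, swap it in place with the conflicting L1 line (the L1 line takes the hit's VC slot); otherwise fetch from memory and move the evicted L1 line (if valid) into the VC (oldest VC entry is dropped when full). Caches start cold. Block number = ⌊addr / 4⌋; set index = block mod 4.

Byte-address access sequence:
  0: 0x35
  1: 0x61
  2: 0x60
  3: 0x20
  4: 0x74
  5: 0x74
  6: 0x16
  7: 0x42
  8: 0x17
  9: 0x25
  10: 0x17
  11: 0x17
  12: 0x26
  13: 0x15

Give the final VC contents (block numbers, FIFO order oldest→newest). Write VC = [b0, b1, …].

VC = [24, 13, 29, 8, 9]

0: 0x35 (blk 13, set 1) → MISS  vc=[]
1: 0x61 (blk 24, set 0) → MISS  vc=[]
2: 0x60 (blk 24, set 0) → L1-HIT  vc=[]
3: 0x20 (blk 8, set 0) → MISS  vc=[24]
4: 0x74 (blk 29, set 1) → MISS  vc=[24, 13]
5: 0x74 (blk 29, set 1) → L1-HIT  vc=[24, 13]
6: 0x16 (blk 5, set 1) → MISS  vc=[24, 13, 29]
7: 0x42 (blk 16, set 0) → MISS  vc=[24, 13, 29, 8]
8: 0x17 (blk 5, set 1) → L1-HIT  vc=[24, 13, 29, 8]
9: 0x25 (blk 9, set 1) → MISS  vc=[24, 13, 29, 8, 5]
10: 0x17 (blk 5, set 1) → VC-HIT  vc=[24, 13, 29, 8, 9]
11: 0x17 (blk 5, set 1) → L1-HIT  vc=[24, 13, 29, 8, 9]
12: 0x26 (blk 9, set 1) → VC-HIT  vc=[24, 13, 29, 8, 5]
13: 0x15 (blk 5, set 1) → VC-HIT  vc=[24, 13, 29, 8, 9]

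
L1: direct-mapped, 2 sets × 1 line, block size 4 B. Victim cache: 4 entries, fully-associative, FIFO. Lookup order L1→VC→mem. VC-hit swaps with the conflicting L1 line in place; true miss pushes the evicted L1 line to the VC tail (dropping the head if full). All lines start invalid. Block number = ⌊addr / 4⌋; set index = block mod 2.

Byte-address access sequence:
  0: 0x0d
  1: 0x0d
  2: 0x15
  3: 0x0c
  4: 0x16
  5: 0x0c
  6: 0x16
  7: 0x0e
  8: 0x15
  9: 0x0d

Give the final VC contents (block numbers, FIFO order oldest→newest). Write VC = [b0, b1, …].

#0 0xd→b3/s1 MISS; vc=[]
#1 0xd→b3/s1 L1-HIT; vc=[]
#2 0x15→b5/s1 MISS; vc=[3]
#3 0xc→b3/s1 VC-HIT; vc=[5]
#4 0x16→b5/s1 VC-HIT; vc=[3]
#5 0xc→b3/s1 VC-HIT; vc=[5]
#6 0x16→b5/s1 VC-HIT; vc=[3]
#7 0xe→b3/s1 VC-HIT; vc=[5]
#8 0x15→b5/s1 VC-HIT; vc=[3]
#9 0xd→b3/s1 VC-HIT; vc=[5]

VC = [5]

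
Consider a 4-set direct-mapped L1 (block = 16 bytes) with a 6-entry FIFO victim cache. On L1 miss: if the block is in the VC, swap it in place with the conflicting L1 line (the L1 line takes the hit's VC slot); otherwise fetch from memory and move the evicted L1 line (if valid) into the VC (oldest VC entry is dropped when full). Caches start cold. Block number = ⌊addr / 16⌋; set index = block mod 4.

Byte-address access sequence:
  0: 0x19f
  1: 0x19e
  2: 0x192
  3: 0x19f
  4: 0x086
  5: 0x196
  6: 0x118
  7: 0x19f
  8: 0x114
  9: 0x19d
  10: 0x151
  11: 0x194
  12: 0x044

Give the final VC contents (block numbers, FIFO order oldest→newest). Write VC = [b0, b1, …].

  [0] addr=0x19f blk=25 s=1: MISS | VC []
  [1] addr=0x19e blk=25 s=1: L1-HIT | VC []
  [2] addr=0x192 blk=25 s=1: L1-HIT | VC []
  [3] addr=0x19f blk=25 s=1: L1-HIT | VC []
  [4] addr=0x86 blk=8 s=0: MISS | VC []
  [5] addr=0x196 blk=25 s=1: L1-HIT | VC []
  [6] addr=0x118 blk=17 s=1: MISS | VC [25]
  [7] addr=0x19f blk=25 s=1: VC-HIT | VC [17]
  [8] addr=0x114 blk=17 s=1: VC-HIT | VC [25]
  [9] addr=0x19d blk=25 s=1: VC-HIT | VC [17]
  [10] addr=0x151 blk=21 s=1: MISS | VC [17, 25]
  [11] addr=0x194 blk=25 s=1: VC-HIT | VC [17, 21]
  [12] addr=0x44 blk=4 s=0: MISS | VC [17, 21, 8]

VC = [17, 21, 8]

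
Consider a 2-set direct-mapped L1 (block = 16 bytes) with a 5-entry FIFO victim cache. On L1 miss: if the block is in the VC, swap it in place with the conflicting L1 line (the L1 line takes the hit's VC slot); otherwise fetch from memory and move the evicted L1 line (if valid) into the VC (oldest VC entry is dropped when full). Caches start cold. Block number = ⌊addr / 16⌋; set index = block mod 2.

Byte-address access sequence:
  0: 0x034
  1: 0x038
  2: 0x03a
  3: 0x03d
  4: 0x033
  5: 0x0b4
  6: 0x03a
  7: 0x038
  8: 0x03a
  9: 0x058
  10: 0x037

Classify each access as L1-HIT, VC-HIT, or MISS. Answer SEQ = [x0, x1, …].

SEQ = [MISS, L1-HIT, L1-HIT, L1-HIT, L1-HIT, MISS, VC-HIT, L1-HIT, L1-HIT, MISS, VC-HIT]

  [0] addr=0x34 blk=3 s=1: MISS | VC []
  [1] addr=0x38 blk=3 s=1: L1-HIT | VC []
  [2] addr=0x3a blk=3 s=1: L1-HIT | VC []
  [3] addr=0x3d blk=3 s=1: L1-HIT | VC []
  [4] addr=0x33 blk=3 s=1: L1-HIT | VC []
  [5] addr=0xb4 blk=11 s=1: MISS | VC [3]
  [6] addr=0x3a blk=3 s=1: VC-HIT | VC [11]
  [7] addr=0x38 blk=3 s=1: L1-HIT | VC [11]
  [8] addr=0x3a blk=3 s=1: L1-HIT | VC [11]
  [9] addr=0x58 blk=5 s=1: MISS | VC [11, 3]
  [10] addr=0x37 blk=3 s=1: VC-HIT | VC [11, 5]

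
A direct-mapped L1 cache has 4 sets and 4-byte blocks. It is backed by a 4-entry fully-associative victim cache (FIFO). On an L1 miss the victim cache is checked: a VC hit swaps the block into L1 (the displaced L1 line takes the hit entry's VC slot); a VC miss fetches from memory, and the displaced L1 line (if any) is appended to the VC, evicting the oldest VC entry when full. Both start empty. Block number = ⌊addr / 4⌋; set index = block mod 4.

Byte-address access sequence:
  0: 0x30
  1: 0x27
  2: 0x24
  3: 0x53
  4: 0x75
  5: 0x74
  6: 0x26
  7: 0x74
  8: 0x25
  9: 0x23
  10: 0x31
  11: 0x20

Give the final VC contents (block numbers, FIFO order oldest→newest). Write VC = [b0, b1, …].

#0 0x30→b12/s0 MISS; vc=[]
#1 0x27→b9/s1 MISS; vc=[]
#2 0x24→b9/s1 L1-HIT; vc=[]
#3 0x53→b20/s0 MISS; vc=[12]
#4 0x75→b29/s1 MISS; vc=[12,9]
#5 0x74→b29/s1 L1-HIT; vc=[12,9]
#6 0x26→b9/s1 VC-HIT; vc=[12,29]
#7 0x74→b29/s1 VC-HIT; vc=[12,9]
#8 0x25→b9/s1 VC-HIT; vc=[12,29]
#9 0x23→b8/s0 MISS; vc=[12,29,20]
#10 0x31→b12/s0 VC-HIT; vc=[8,29,20]
#11 0x20→b8/s0 VC-HIT; vc=[12,29,20]

VC = [12, 29, 20]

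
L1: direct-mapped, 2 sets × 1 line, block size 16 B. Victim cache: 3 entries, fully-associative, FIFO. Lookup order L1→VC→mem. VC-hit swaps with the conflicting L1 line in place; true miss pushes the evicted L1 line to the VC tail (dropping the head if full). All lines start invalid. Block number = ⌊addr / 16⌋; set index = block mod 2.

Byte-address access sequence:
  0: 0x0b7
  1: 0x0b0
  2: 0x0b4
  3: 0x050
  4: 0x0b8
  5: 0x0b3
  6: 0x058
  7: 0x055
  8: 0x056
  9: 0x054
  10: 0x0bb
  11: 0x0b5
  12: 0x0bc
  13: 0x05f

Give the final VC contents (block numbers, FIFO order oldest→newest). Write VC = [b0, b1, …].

0: 0xb7 (blk 11, set 1) → MISS  vc=[]
1: 0xb0 (blk 11, set 1) → L1-HIT  vc=[]
2: 0xb4 (blk 11, set 1) → L1-HIT  vc=[]
3: 0x50 (blk 5, set 1) → MISS  vc=[11]
4: 0xb8 (blk 11, set 1) → VC-HIT  vc=[5]
5: 0xb3 (blk 11, set 1) → L1-HIT  vc=[5]
6: 0x58 (blk 5, set 1) → VC-HIT  vc=[11]
7: 0x55 (blk 5, set 1) → L1-HIT  vc=[11]
8: 0x56 (blk 5, set 1) → L1-HIT  vc=[11]
9: 0x54 (blk 5, set 1) → L1-HIT  vc=[11]
10: 0xbb (blk 11, set 1) → VC-HIT  vc=[5]
11: 0xb5 (blk 11, set 1) → L1-HIT  vc=[5]
12: 0xbc (blk 11, set 1) → L1-HIT  vc=[5]
13: 0x5f (blk 5, set 1) → VC-HIT  vc=[11]

VC = [11]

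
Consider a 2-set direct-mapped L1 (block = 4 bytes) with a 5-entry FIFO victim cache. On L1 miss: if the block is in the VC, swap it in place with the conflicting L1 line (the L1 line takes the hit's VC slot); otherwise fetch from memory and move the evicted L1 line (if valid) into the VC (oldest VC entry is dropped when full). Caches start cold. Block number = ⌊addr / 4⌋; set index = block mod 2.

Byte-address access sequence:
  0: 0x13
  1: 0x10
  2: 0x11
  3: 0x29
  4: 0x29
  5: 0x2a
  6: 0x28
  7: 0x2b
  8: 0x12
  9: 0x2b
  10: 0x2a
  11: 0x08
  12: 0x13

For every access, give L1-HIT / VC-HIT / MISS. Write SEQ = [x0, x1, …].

  [0] addr=0x13 blk=4 s=0: MISS | VC []
  [1] addr=0x10 blk=4 s=0: L1-HIT | VC []
  [2] addr=0x11 blk=4 s=0: L1-HIT | VC []
  [3] addr=0x29 blk=10 s=0: MISS | VC [4]
  [4] addr=0x29 blk=10 s=0: L1-HIT | VC [4]
  [5] addr=0x2a blk=10 s=0: L1-HIT | VC [4]
  [6] addr=0x28 blk=10 s=0: L1-HIT | VC [4]
  [7] addr=0x2b blk=10 s=0: L1-HIT | VC [4]
  [8] addr=0x12 blk=4 s=0: VC-HIT | VC [10]
  [9] addr=0x2b blk=10 s=0: VC-HIT | VC [4]
  [10] addr=0x2a blk=10 s=0: L1-HIT | VC [4]
  [11] addr=0x8 blk=2 s=0: MISS | VC [4, 10]
  [12] addr=0x13 blk=4 s=0: VC-HIT | VC [2, 10]

SEQ = [MISS, L1-HIT, L1-HIT, MISS, L1-HIT, L1-HIT, L1-HIT, L1-HIT, VC-HIT, VC-HIT, L1-HIT, MISS, VC-HIT]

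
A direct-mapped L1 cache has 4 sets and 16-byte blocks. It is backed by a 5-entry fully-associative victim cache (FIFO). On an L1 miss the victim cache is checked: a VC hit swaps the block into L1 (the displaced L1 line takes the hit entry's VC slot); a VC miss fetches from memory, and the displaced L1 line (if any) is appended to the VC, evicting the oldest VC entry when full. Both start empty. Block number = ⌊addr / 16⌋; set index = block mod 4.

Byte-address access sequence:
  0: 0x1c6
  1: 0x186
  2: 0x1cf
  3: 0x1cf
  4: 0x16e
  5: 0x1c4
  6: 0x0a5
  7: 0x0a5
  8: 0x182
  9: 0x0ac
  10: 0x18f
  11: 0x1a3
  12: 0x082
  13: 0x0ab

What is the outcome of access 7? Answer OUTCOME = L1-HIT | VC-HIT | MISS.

  [0] addr=0x1c6 blk=28 s=0: MISS | VC []
  [1] addr=0x186 blk=24 s=0: MISS | VC [28]
  [2] addr=0x1cf blk=28 s=0: VC-HIT | VC [24]
  [3] addr=0x1cf blk=28 s=0: L1-HIT | VC [24]
  [4] addr=0x16e blk=22 s=2: MISS | VC [24]
  [5] addr=0x1c4 blk=28 s=0: L1-HIT | VC [24]
  [6] addr=0xa5 blk=10 s=2: MISS | VC [24, 22]
  [7] addr=0xa5 blk=10 s=2: L1-HIT | VC [24, 22]
  [8] addr=0x182 blk=24 s=0: VC-HIT | VC [28, 22]
  [9] addr=0xac blk=10 s=2: L1-HIT | VC [28, 22]
  [10] addr=0x18f blk=24 s=0: L1-HIT | VC [28, 22]
  [11] addr=0x1a3 blk=26 s=2: MISS | VC [28, 22, 10]
  [12] addr=0x82 blk=8 s=0: MISS | VC [28, 22, 10, 24]
  [13] addr=0xab blk=10 s=2: VC-HIT | VC [28, 22, 26, 24]

OUTCOME = L1-HIT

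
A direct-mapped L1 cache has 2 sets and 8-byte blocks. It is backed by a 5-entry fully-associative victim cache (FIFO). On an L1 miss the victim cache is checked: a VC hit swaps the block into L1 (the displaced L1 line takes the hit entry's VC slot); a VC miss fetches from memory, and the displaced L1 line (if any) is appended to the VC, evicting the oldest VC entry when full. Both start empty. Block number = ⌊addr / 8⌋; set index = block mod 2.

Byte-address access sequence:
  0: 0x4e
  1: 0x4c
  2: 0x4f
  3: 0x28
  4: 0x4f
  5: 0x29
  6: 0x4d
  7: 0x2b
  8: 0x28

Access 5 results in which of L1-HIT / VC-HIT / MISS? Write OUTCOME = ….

0: 0x4e (blk 9, set 1) → MISS  vc=[]
1: 0x4c (blk 9, set 1) → L1-HIT  vc=[]
2: 0x4f (blk 9, set 1) → L1-HIT  vc=[]
3: 0x28 (blk 5, set 1) → MISS  vc=[9]
4: 0x4f (blk 9, set 1) → VC-HIT  vc=[5]
5: 0x29 (blk 5, set 1) → VC-HIT  vc=[9]
6: 0x4d (blk 9, set 1) → VC-HIT  vc=[5]
7: 0x2b (blk 5, set 1) → VC-HIT  vc=[9]
8: 0x28 (blk 5, set 1) → L1-HIT  vc=[9]

OUTCOME = VC-HIT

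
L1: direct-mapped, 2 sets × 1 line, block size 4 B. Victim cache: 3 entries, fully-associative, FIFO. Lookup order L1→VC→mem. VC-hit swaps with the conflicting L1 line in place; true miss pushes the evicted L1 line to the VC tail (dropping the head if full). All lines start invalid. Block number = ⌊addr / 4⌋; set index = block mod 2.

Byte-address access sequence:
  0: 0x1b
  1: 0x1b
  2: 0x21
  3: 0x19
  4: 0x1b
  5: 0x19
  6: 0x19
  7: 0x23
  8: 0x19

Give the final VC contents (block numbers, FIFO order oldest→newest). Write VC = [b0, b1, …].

#0 0x1b→b6/s0 MISS; vc=[]
#1 0x1b→b6/s0 L1-HIT; vc=[]
#2 0x21→b8/s0 MISS; vc=[6]
#3 0x19→b6/s0 VC-HIT; vc=[8]
#4 0x1b→b6/s0 L1-HIT; vc=[8]
#5 0x19→b6/s0 L1-HIT; vc=[8]
#6 0x19→b6/s0 L1-HIT; vc=[8]
#7 0x23→b8/s0 VC-HIT; vc=[6]
#8 0x19→b6/s0 VC-HIT; vc=[8]

VC = [8]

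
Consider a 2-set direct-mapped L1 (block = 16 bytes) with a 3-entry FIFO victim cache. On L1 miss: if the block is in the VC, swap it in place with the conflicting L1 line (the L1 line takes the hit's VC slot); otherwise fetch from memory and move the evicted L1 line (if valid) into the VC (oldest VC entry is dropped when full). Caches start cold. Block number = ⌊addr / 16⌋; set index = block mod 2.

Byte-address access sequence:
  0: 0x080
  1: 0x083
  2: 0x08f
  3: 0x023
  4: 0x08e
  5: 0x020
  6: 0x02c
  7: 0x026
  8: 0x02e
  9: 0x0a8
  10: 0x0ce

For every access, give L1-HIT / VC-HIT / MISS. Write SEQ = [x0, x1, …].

SEQ = [MISS, L1-HIT, L1-HIT, MISS, VC-HIT, VC-HIT, L1-HIT, L1-HIT, L1-HIT, MISS, MISS]

  [0] addr=0x80 blk=8 s=0: MISS | VC []
  [1] addr=0x83 blk=8 s=0: L1-HIT | VC []
  [2] addr=0x8f blk=8 s=0: L1-HIT | VC []
  [3] addr=0x23 blk=2 s=0: MISS | VC [8]
  [4] addr=0x8e blk=8 s=0: VC-HIT | VC [2]
  [5] addr=0x20 blk=2 s=0: VC-HIT | VC [8]
  [6] addr=0x2c blk=2 s=0: L1-HIT | VC [8]
  [7] addr=0x26 blk=2 s=0: L1-HIT | VC [8]
  [8] addr=0x2e blk=2 s=0: L1-HIT | VC [8]
  [9] addr=0xa8 blk=10 s=0: MISS | VC [8, 2]
  [10] addr=0xce blk=12 s=0: MISS | VC [8, 2, 10]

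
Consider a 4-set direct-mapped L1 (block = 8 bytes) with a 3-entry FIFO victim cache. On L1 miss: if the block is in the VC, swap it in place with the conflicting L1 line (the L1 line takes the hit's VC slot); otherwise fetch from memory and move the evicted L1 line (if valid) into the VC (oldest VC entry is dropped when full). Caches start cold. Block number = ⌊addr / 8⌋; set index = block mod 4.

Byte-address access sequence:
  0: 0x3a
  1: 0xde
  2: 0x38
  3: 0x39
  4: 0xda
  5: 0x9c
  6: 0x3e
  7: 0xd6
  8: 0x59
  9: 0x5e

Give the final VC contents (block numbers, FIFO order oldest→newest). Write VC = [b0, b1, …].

VC = [19, 27, 7]

#0 0x3a→b7/s3 MISS; vc=[]
#1 0xde→b27/s3 MISS; vc=[7]
#2 0x38→b7/s3 VC-HIT; vc=[27]
#3 0x39→b7/s3 L1-HIT; vc=[27]
#4 0xda→b27/s3 VC-HIT; vc=[7]
#5 0x9c→b19/s3 MISS; vc=[7,27]
#6 0x3e→b7/s3 VC-HIT; vc=[19,27]
#7 0xd6→b26/s2 MISS; vc=[19,27]
#8 0x59→b11/s3 MISS; vc=[19,27,7]
#9 0x5e→b11/s3 L1-HIT; vc=[19,27,7]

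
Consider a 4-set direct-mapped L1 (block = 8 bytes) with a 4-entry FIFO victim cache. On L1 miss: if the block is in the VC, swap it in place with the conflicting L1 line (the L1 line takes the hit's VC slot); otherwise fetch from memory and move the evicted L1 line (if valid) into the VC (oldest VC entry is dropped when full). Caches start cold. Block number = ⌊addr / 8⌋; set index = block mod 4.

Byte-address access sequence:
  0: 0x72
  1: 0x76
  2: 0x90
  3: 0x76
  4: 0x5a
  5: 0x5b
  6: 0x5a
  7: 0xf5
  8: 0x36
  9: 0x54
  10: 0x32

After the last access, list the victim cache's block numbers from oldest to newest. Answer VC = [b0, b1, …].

0: 0x72 (blk 14, set 2) → MISS  vc=[]
1: 0x76 (blk 14, set 2) → L1-HIT  vc=[]
2: 0x90 (blk 18, set 2) → MISS  vc=[14]
3: 0x76 (blk 14, set 2) → VC-HIT  vc=[18]
4: 0x5a (blk 11, set 3) → MISS  vc=[18]
5: 0x5b (blk 11, set 3) → L1-HIT  vc=[18]
6: 0x5a (blk 11, set 3) → L1-HIT  vc=[18]
7: 0xf5 (blk 30, set 2) → MISS  vc=[18, 14]
8: 0x36 (blk 6, set 2) → MISS  vc=[18, 14, 30]
9: 0x54 (blk 10, set 2) → MISS  vc=[18, 14, 30, 6]
10: 0x32 (blk 6, set 2) → VC-HIT  vc=[18, 14, 30, 10]

VC = [18, 14, 30, 10]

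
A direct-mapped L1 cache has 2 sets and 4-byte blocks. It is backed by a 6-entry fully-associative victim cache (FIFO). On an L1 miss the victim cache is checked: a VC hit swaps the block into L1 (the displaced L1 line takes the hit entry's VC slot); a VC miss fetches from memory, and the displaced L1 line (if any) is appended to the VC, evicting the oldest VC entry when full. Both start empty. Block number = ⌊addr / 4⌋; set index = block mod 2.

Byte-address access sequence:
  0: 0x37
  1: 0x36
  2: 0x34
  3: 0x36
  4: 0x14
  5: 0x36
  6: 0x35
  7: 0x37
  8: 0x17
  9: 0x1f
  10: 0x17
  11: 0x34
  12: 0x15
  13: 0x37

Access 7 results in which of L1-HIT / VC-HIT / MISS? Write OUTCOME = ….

OUTCOME = L1-HIT

  [0] addr=0x37 blk=13 s=1: MISS | VC []
  [1] addr=0x36 blk=13 s=1: L1-HIT | VC []
  [2] addr=0x34 blk=13 s=1: L1-HIT | VC []
  [3] addr=0x36 blk=13 s=1: L1-HIT | VC []
  [4] addr=0x14 blk=5 s=1: MISS | VC [13]
  [5] addr=0x36 blk=13 s=1: VC-HIT | VC [5]
  [6] addr=0x35 blk=13 s=1: L1-HIT | VC [5]
  [7] addr=0x37 blk=13 s=1: L1-HIT | VC [5]
  [8] addr=0x17 blk=5 s=1: VC-HIT | VC [13]
  [9] addr=0x1f blk=7 s=1: MISS | VC [13, 5]
  [10] addr=0x17 blk=5 s=1: VC-HIT | VC [13, 7]
  [11] addr=0x34 blk=13 s=1: VC-HIT | VC [5, 7]
  [12] addr=0x15 blk=5 s=1: VC-HIT | VC [13, 7]
  [13] addr=0x37 blk=13 s=1: VC-HIT | VC [5, 7]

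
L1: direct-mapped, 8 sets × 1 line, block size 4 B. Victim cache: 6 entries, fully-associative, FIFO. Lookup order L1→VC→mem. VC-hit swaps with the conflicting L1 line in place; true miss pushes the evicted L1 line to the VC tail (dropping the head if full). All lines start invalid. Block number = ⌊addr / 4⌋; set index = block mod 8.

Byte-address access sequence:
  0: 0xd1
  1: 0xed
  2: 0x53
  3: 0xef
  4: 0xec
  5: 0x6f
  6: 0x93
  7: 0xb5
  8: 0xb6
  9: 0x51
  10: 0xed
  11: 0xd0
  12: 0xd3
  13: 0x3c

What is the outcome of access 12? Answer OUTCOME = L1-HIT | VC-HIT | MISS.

  [0] addr=0xd1 blk=52 s=4: MISS | VC []
  [1] addr=0xed blk=59 s=3: MISS | VC []
  [2] addr=0x53 blk=20 s=4: MISS | VC [52]
  [3] addr=0xef blk=59 s=3: L1-HIT | VC [52]
  [4] addr=0xec blk=59 s=3: L1-HIT | VC [52]
  [5] addr=0x6f blk=27 s=3: MISS | VC [52, 59]
  [6] addr=0x93 blk=36 s=4: MISS | VC [52, 59, 20]
  [7] addr=0xb5 blk=45 s=5: MISS | VC [52, 59, 20]
  [8] addr=0xb6 blk=45 s=5: L1-HIT | VC [52, 59, 20]
  [9] addr=0x51 blk=20 s=4: VC-HIT | VC [52, 59, 36]
  [10] addr=0xed blk=59 s=3: VC-HIT | VC [52, 27, 36]
  [11] addr=0xd0 blk=52 s=4: VC-HIT | VC [20, 27, 36]
  [12] addr=0xd3 blk=52 s=4: L1-HIT | VC [20, 27, 36]
  [13] addr=0x3c blk=15 s=7: MISS | VC [20, 27, 36]

OUTCOME = L1-HIT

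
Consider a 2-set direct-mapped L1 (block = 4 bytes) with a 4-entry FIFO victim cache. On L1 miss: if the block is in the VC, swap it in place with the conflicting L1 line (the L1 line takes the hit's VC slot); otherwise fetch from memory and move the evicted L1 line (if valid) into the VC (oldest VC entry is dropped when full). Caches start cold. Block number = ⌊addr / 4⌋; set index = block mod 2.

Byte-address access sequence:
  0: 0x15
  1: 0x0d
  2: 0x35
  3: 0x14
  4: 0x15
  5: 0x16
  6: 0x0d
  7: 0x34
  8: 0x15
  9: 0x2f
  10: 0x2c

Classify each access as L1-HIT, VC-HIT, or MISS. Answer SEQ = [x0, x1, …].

SEQ = [MISS, MISS, MISS, VC-HIT, L1-HIT, L1-HIT, VC-HIT, VC-HIT, VC-HIT, MISS, L1-HIT]

#0 0x15→b5/s1 MISS; vc=[]
#1 0xd→b3/s1 MISS; vc=[5]
#2 0x35→b13/s1 MISS; vc=[5,3]
#3 0x14→b5/s1 VC-HIT; vc=[13,3]
#4 0x15→b5/s1 L1-HIT; vc=[13,3]
#5 0x16→b5/s1 L1-HIT; vc=[13,3]
#6 0xd→b3/s1 VC-HIT; vc=[13,5]
#7 0x34→b13/s1 VC-HIT; vc=[3,5]
#8 0x15→b5/s1 VC-HIT; vc=[3,13]
#9 0x2f→b11/s1 MISS; vc=[3,13,5]
#10 0x2c→b11/s1 L1-HIT; vc=[3,13,5]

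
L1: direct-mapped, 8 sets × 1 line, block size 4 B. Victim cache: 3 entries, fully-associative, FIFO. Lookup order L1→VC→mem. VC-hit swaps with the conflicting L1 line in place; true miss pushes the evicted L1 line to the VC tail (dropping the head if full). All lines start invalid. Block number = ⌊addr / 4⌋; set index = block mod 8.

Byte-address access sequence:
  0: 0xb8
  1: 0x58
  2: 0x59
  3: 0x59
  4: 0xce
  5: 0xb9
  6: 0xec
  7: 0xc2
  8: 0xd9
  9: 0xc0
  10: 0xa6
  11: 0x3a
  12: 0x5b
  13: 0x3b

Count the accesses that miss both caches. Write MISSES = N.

MISSES = 9

#0 0xb8→b46/s6 MISS; vc=[]
#1 0x58→b22/s6 MISS; vc=[46]
#2 0x59→b22/s6 L1-HIT; vc=[46]
#3 0x59→b22/s6 L1-HIT; vc=[46]
#4 0xce→b51/s3 MISS; vc=[46]
#5 0xb9→b46/s6 VC-HIT; vc=[22]
#6 0xec→b59/s3 MISS; vc=[22,51]
#7 0xc2→b48/s0 MISS; vc=[22,51]
#8 0xd9→b54/s6 MISS; vc=[22,51,46]
#9 0xc0→b48/s0 L1-HIT; vc=[22,51,46]
#10 0xa6→b41/s1 MISS; vc=[22,51,46]
#11 0x3a→b14/s6 MISS; vc=[51,46,54]
#12 0x5b→b22/s6 MISS; vc=[46,54,14]
#13 0x3b→b14/s6 VC-HIT; vc=[46,54,22]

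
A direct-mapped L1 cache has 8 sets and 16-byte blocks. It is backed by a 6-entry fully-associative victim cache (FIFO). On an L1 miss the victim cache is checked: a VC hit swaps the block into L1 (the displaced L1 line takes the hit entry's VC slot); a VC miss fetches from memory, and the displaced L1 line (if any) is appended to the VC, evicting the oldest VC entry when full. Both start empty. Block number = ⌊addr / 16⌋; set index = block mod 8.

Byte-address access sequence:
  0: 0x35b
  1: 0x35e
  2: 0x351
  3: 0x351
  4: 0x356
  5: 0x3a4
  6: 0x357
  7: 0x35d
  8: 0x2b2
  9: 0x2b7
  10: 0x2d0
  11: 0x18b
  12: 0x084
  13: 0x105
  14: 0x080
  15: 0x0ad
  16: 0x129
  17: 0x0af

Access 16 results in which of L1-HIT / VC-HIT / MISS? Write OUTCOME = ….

0: 0x35b (blk 53, set 5) → MISS  vc=[]
1: 0x35e (blk 53, set 5) → L1-HIT  vc=[]
2: 0x351 (blk 53, set 5) → L1-HIT  vc=[]
3: 0x351 (blk 53, set 5) → L1-HIT  vc=[]
4: 0x356 (blk 53, set 5) → L1-HIT  vc=[]
5: 0x3a4 (blk 58, set 2) → MISS  vc=[]
6: 0x357 (blk 53, set 5) → L1-HIT  vc=[]
7: 0x35d (blk 53, set 5) → L1-HIT  vc=[]
8: 0x2b2 (blk 43, set 3) → MISS  vc=[]
9: 0x2b7 (blk 43, set 3) → L1-HIT  vc=[]
10: 0x2d0 (blk 45, set 5) → MISS  vc=[53]
11: 0x18b (blk 24, set 0) → MISS  vc=[53]
12: 0x84 (blk 8, set 0) → MISS  vc=[53, 24]
13: 0x105 (blk 16, set 0) → MISS  vc=[53, 24, 8]
14: 0x80 (blk 8, set 0) → VC-HIT  vc=[53, 24, 16]
15: 0xad (blk 10, set 2) → MISS  vc=[53, 24, 16, 58]
16: 0x129 (blk 18, set 2) → MISS  vc=[53, 24, 16, 58, 10]
17: 0xaf (blk 10, set 2) → VC-HIT  vc=[53, 24, 16, 58, 18]

OUTCOME = MISS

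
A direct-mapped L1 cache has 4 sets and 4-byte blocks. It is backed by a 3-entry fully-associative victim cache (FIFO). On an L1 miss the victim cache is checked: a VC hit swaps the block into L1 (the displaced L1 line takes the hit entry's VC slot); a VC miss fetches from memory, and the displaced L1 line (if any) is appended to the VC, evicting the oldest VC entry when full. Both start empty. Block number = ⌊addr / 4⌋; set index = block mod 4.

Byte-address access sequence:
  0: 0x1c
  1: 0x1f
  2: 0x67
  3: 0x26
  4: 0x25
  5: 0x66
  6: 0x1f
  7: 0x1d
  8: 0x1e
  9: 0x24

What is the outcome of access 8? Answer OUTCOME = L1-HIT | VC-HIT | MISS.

OUTCOME = L1-HIT

  [0] addr=0x1c blk=7 s=3: MISS | VC []
  [1] addr=0x1f blk=7 s=3: L1-HIT | VC []
  [2] addr=0x67 blk=25 s=1: MISS | VC []
  [3] addr=0x26 blk=9 s=1: MISS | VC [25]
  [4] addr=0x25 blk=9 s=1: L1-HIT | VC [25]
  [5] addr=0x66 blk=25 s=1: VC-HIT | VC [9]
  [6] addr=0x1f blk=7 s=3: L1-HIT | VC [9]
  [7] addr=0x1d blk=7 s=3: L1-HIT | VC [9]
  [8] addr=0x1e blk=7 s=3: L1-HIT | VC [9]
  [9] addr=0x24 blk=9 s=1: VC-HIT | VC [25]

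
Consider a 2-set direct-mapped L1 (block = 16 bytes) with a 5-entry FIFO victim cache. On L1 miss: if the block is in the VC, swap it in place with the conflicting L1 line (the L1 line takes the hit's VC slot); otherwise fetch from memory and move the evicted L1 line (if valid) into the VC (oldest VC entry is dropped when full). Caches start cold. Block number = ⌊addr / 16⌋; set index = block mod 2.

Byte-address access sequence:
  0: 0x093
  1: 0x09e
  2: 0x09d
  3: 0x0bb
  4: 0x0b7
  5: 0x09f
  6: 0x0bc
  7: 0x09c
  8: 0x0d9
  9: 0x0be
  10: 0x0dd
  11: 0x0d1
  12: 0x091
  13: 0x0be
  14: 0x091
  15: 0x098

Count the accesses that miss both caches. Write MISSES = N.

0: 0x93 (blk 9, set 1) → MISS  vc=[]
1: 0x9e (blk 9, set 1) → L1-HIT  vc=[]
2: 0x9d (blk 9, set 1) → L1-HIT  vc=[]
3: 0xbb (blk 11, set 1) → MISS  vc=[9]
4: 0xb7 (blk 11, set 1) → L1-HIT  vc=[9]
5: 0x9f (blk 9, set 1) → VC-HIT  vc=[11]
6: 0xbc (blk 11, set 1) → VC-HIT  vc=[9]
7: 0x9c (blk 9, set 1) → VC-HIT  vc=[11]
8: 0xd9 (blk 13, set 1) → MISS  vc=[11, 9]
9: 0xbe (blk 11, set 1) → VC-HIT  vc=[13, 9]
10: 0xdd (blk 13, set 1) → VC-HIT  vc=[11, 9]
11: 0xd1 (blk 13, set 1) → L1-HIT  vc=[11, 9]
12: 0x91 (blk 9, set 1) → VC-HIT  vc=[11, 13]
13: 0xbe (blk 11, set 1) → VC-HIT  vc=[9, 13]
14: 0x91 (blk 9, set 1) → VC-HIT  vc=[11, 13]
15: 0x98 (blk 9, set 1) → L1-HIT  vc=[11, 13]

MISSES = 3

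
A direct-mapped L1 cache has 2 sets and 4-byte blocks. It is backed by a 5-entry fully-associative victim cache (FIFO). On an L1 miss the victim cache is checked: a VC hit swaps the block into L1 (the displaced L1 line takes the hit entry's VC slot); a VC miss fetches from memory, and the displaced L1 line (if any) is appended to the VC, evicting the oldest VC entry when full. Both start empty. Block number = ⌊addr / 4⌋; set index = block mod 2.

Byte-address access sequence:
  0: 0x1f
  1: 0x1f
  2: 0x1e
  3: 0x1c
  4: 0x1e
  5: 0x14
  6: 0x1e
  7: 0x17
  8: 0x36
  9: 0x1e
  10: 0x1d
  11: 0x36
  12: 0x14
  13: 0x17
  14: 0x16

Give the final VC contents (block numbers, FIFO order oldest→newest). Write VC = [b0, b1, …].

#0 0x1f→b7/s1 MISS; vc=[]
#1 0x1f→b7/s1 L1-HIT; vc=[]
#2 0x1e→b7/s1 L1-HIT; vc=[]
#3 0x1c→b7/s1 L1-HIT; vc=[]
#4 0x1e→b7/s1 L1-HIT; vc=[]
#5 0x14→b5/s1 MISS; vc=[7]
#6 0x1e→b7/s1 VC-HIT; vc=[5]
#7 0x17→b5/s1 VC-HIT; vc=[7]
#8 0x36→b13/s1 MISS; vc=[7,5]
#9 0x1e→b7/s1 VC-HIT; vc=[13,5]
#10 0x1d→b7/s1 L1-HIT; vc=[13,5]
#11 0x36→b13/s1 VC-HIT; vc=[7,5]
#12 0x14→b5/s1 VC-HIT; vc=[7,13]
#13 0x17→b5/s1 L1-HIT; vc=[7,13]
#14 0x16→b5/s1 L1-HIT; vc=[7,13]

VC = [7, 13]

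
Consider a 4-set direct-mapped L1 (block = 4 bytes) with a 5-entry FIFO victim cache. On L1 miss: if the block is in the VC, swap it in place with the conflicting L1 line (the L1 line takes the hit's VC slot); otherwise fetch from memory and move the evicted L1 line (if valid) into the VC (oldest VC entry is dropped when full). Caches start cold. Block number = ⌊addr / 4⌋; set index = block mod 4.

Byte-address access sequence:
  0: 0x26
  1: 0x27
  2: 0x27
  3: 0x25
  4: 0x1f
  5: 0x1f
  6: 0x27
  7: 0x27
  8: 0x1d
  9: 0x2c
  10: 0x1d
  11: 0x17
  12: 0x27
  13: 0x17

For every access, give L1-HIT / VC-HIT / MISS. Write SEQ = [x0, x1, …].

SEQ = [MISS, L1-HIT, L1-HIT, L1-HIT, MISS, L1-HIT, L1-HIT, L1-HIT, L1-HIT, MISS, VC-HIT, MISS, VC-HIT, VC-HIT]

#0 0x26→b9/s1 MISS; vc=[]
#1 0x27→b9/s1 L1-HIT; vc=[]
#2 0x27→b9/s1 L1-HIT; vc=[]
#3 0x25→b9/s1 L1-HIT; vc=[]
#4 0x1f→b7/s3 MISS; vc=[]
#5 0x1f→b7/s3 L1-HIT; vc=[]
#6 0x27→b9/s1 L1-HIT; vc=[]
#7 0x27→b9/s1 L1-HIT; vc=[]
#8 0x1d→b7/s3 L1-HIT; vc=[]
#9 0x2c→b11/s3 MISS; vc=[7]
#10 0x1d→b7/s3 VC-HIT; vc=[11]
#11 0x17→b5/s1 MISS; vc=[11,9]
#12 0x27→b9/s1 VC-HIT; vc=[11,5]
#13 0x17→b5/s1 VC-HIT; vc=[11,9]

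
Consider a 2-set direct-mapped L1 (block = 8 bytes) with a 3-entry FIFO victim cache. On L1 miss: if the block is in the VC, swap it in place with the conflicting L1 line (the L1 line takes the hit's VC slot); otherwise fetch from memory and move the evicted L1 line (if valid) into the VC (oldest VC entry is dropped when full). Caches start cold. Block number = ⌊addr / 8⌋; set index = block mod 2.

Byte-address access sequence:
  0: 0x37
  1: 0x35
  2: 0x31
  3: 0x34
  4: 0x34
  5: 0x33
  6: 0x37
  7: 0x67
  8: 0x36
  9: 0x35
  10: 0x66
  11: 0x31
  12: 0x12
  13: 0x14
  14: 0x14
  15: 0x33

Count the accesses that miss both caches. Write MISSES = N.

0: 0x37 (blk 6, set 0) → MISS  vc=[]
1: 0x35 (blk 6, set 0) → L1-HIT  vc=[]
2: 0x31 (blk 6, set 0) → L1-HIT  vc=[]
3: 0x34 (blk 6, set 0) → L1-HIT  vc=[]
4: 0x34 (blk 6, set 0) → L1-HIT  vc=[]
5: 0x33 (blk 6, set 0) → L1-HIT  vc=[]
6: 0x37 (blk 6, set 0) → L1-HIT  vc=[]
7: 0x67 (blk 12, set 0) → MISS  vc=[6]
8: 0x36 (blk 6, set 0) → VC-HIT  vc=[12]
9: 0x35 (blk 6, set 0) → L1-HIT  vc=[12]
10: 0x66 (blk 12, set 0) → VC-HIT  vc=[6]
11: 0x31 (blk 6, set 0) → VC-HIT  vc=[12]
12: 0x12 (blk 2, set 0) → MISS  vc=[12, 6]
13: 0x14 (blk 2, set 0) → L1-HIT  vc=[12, 6]
14: 0x14 (blk 2, set 0) → L1-HIT  vc=[12, 6]
15: 0x33 (blk 6, set 0) → VC-HIT  vc=[12, 2]

MISSES = 3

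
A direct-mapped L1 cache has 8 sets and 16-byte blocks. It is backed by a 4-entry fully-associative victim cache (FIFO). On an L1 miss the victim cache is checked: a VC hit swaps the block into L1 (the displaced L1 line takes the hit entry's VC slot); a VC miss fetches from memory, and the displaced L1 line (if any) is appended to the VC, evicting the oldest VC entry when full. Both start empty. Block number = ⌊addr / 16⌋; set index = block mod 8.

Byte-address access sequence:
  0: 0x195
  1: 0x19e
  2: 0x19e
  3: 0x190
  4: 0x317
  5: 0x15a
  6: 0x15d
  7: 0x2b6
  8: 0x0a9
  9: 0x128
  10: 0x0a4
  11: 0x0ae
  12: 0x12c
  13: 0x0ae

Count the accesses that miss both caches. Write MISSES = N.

0: 0x195 (blk 25, set 1) → MISS  vc=[]
1: 0x19e (blk 25, set 1) → L1-HIT  vc=[]
2: 0x19e (blk 25, set 1) → L1-HIT  vc=[]
3: 0x190 (blk 25, set 1) → L1-HIT  vc=[]
4: 0x317 (blk 49, set 1) → MISS  vc=[25]
5: 0x15a (blk 21, set 5) → MISS  vc=[25]
6: 0x15d (blk 21, set 5) → L1-HIT  vc=[25]
7: 0x2b6 (blk 43, set 3) → MISS  vc=[25]
8: 0xa9 (blk 10, set 2) → MISS  vc=[25]
9: 0x128 (blk 18, set 2) → MISS  vc=[25, 10]
10: 0xa4 (blk 10, set 2) → VC-HIT  vc=[25, 18]
11: 0xae (blk 10, set 2) → L1-HIT  vc=[25, 18]
12: 0x12c (blk 18, set 2) → VC-HIT  vc=[25, 10]
13: 0xae (blk 10, set 2) → VC-HIT  vc=[25, 18]

MISSES = 6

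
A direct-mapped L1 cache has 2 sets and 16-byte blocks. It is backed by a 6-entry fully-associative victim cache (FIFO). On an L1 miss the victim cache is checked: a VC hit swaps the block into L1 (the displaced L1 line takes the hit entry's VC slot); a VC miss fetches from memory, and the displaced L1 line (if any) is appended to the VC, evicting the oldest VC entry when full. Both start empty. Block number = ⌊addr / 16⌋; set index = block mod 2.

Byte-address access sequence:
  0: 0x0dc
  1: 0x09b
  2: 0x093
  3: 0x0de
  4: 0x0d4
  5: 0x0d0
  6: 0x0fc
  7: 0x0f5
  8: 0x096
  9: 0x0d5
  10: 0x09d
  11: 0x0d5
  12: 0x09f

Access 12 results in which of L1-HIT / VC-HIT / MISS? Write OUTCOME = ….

#0 0xdc→b13/s1 MISS; vc=[]
#1 0x9b→b9/s1 MISS; vc=[13]
#2 0x93→b9/s1 L1-HIT; vc=[13]
#3 0xde→b13/s1 VC-HIT; vc=[9]
#4 0xd4→b13/s1 L1-HIT; vc=[9]
#5 0xd0→b13/s1 L1-HIT; vc=[9]
#6 0xfc→b15/s1 MISS; vc=[9,13]
#7 0xf5→b15/s1 L1-HIT; vc=[9,13]
#8 0x96→b9/s1 VC-HIT; vc=[15,13]
#9 0xd5→b13/s1 VC-HIT; vc=[15,9]
#10 0x9d→b9/s1 VC-HIT; vc=[15,13]
#11 0xd5→b13/s1 VC-HIT; vc=[15,9]
#12 0x9f→b9/s1 VC-HIT; vc=[15,13]

OUTCOME = VC-HIT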